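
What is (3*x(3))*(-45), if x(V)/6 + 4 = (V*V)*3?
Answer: -18630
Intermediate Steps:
x(V) = -24 + 18*V² (x(V) = -24 + 6*((V*V)*3) = -24 + 6*(V²*3) = -24 + 6*(3*V²) = -24 + 18*V²)
(3*x(3))*(-45) = (3*(-24 + 18*3²))*(-45) = (3*(-24 + 18*9))*(-45) = (3*(-24 + 162))*(-45) = (3*138)*(-45) = 414*(-45) = -18630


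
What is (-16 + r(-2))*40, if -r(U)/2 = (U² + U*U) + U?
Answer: -1120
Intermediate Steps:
r(U) = -4*U² - 2*U (r(U) = -2*((U² + U*U) + U) = -2*((U² + U²) + U) = -2*(2*U² + U) = -2*(U + 2*U²) = -4*U² - 2*U)
(-16 + r(-2))*40 = (-16 - 2*(-2)*(1 + 2*(-2)))*40 = (-16 - 2*(-2)*(1 - 4))*40 = (-16 - 2*(-2)*(-3))*40 = (-16 - 12)*40 = -28*40 = -1120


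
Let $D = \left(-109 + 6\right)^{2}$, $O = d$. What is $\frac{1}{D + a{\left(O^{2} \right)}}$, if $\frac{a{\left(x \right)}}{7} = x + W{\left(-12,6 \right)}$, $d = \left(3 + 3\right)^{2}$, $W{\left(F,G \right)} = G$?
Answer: $\frac{1}{19723} \approx 5.0702 \cdot 10^{-5}$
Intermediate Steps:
$d = 36$ ($d = 6^{2} = 36$)
$O = 36$
$a{\left(x \right)} = 42 + 7 x$ ($a{\left(x \right)} = 7 \left(x + 6\right) = 7 \left(6 + x\right) = 42 + 7 x$)
$D = 10609$ ($D = \left(-103\right)^{2} = 10609$)
$\frac{1}{D + a{\left(O^{2} \right)}} = \frac{1}{10609 + \left(42 + 7 \cdot 36^{2}\right)} = \frac{1}{10609 + \left(42 + 7 \cdot 1296\right)} = \frac{1}{10609 + \left(42 + 9072\right)} = \frac{1}{10609 + 9114} = \frac{1}{19723}$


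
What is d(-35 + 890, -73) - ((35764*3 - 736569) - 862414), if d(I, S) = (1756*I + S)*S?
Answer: -108103720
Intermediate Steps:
d(I, S) = S*(S + 1756*I) (d(I, S) = (S + 1756*I)*S = S*(S + 1756*I))
d(-35 + 890, -73) - ((35764*3 - 736569) - 862414) = -73*(-73 + 1756*(-35 + 890)) - ((35764*3 - 736569) - 862414) = -73*(-73 + 1756*855) - ((107292 - 736569) - 862414) = -73*(-73 + 1501380) - (-629277 - 862414) = -73*1501307 - 1*(-1491691) = -109595411 + 1491691 = -108103720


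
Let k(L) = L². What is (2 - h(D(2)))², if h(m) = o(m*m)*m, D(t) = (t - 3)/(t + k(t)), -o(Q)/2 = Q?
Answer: 46225/11664 ≈ 3.9630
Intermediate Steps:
o(Q) = -2*Q
D(t) = (-3 + t)/(t + t²) (D(t) = (t - 3)/(t + t²) = (-3 + t)/(t + t²))
h(m) = -2*m³ (h(m) = (-2*m*m)*m = (-2*m²)*m = -2*m³)
(2 - h(D(2)))² = (2 - (-2)*((-3 + 2)/(2*(1 + 2)))³)² = (2 - (-2)*((½)*(-1)/3)³)² = (2 - (-2)*((½)*(⅓)*(-1))³)² = (2 - (-2)*(-⅙)³)² = (2 - (-2)*(-1)/216)² = (2 - 1*1/108)² = (2 - 1/108)² = (215/108)² = 46225/11664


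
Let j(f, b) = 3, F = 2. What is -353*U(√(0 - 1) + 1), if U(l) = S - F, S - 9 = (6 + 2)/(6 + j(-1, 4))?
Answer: -25063/9 ≈ -2784.8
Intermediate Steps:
S = 89/9 (S = 9 + (6 + 2)/(6 + 3) = 9 + 8/9 = 89/9 ≈ 9.8889)
U(l) = 71/9 (U(l) = 89/9 - 1*2 = 89/9 - 2 = 71/9)
-353*U(√(0 - 1) + 1) = -353*71/9 = -25063/9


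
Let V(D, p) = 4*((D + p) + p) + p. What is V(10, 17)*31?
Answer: 5983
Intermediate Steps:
V(D, p) = 4*D + 9*p (V(D, p) = 4*(D + 2*p) + p = (4*D + 8*p) + p = 4*D + 9*p)
V(10, 17)*31 = (4*10 + 9*17)*31 = (40 + 153)*31 = 193*31 = 5983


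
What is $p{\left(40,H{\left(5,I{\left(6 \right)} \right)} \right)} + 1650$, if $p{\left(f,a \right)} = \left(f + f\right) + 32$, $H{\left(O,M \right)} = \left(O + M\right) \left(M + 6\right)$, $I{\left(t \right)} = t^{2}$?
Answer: $1762$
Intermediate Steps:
$H{\left(O,M \right)} = \left(6 + M\right) \left(M + O\right)$ ($H{\left(O,M \right)} = \left(M + O\right) \left(6 + M\right) = \left(6 + M\right) \left(M + O\right)$)
$p{\left(f,a \right)} = 32 + 2 f$ ($p{\left(f,a \right)} = 2 f + 32 = 32 + 2 f$)
$p{\left(40,H{\left(5,I{\left(6 \right)} \right)} \right)} + 1650 = \left(32 + 2 \cdot 40\right) + 1650 = \left(32 + 80\right) + 1650 = 112 + 1650 = 1762$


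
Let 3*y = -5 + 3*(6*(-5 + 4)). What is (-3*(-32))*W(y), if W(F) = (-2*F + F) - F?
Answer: 1472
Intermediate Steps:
y = -23/3 (y = (-5 + 3*(6*(-5 + 4)))/3 = (-5 + 3*(6*(-1)))/3 = (-5 + 3*(-6))/3 = (-5 - 18)/3 = (⅓)*(-23) = -23/3 ≈ -7.6667)
W(F) = -2*F (W(F) = -F - F = -2*F)
(-3*(-32))*W(y) = (-3*(-32))*(-2*(-23/3)) = 96*(46/3) = 1472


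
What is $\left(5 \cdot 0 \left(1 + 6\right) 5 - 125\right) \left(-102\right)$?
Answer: $12750$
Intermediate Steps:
$\left(5 \cdot 0 \left(1 + 6\right) 5 - 125\right) \left(-102\right) = \left(0 \cdot 7 \cdot 5 - 125\right) \left(-102\right) = \left(0 \cdot 35 - 125\right) \left(-102\right) = \left(0 - 125\right) \left(-102\right) = \left(-125\right) \left(-102\right) = 12750$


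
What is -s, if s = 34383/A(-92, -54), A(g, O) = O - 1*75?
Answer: 11461/43 ≈ 266.53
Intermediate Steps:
A(g, O) = -75 + O (A(g, O) = O - 75 = -75 + O)
s = -11461/43 (s = 34383/(-75 - 54) = 34383/(-129) = 34383*(-1/129) = -11461/43 ≈ -266.53)
-s = -1*(-11461/43) = 11461/43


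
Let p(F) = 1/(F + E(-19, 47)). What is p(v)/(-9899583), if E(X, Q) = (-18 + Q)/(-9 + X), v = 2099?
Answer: -28/581531204169 ≈ -4.8149e-11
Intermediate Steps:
E(X, Q) = (-18 + Q)/(-9 + X)
p(F) = 1/(-29/28 + F) (p(F) = 1/(F + (-18 + 47)/(-9 - 19)) = 1/(F + 29/(-28)) = 1/(F - 1/28*29) = 1/(F - 29/28) = 1/(-29/28 + F))
p(v)/(-9899583) = (28/(-29 + 28*2099))/(-9899583) = (28/(-29 + 58772))*(-1/9899583) = (28/58743)*(-1/9899583) = -28/581531204169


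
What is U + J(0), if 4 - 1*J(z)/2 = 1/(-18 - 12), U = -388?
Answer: -5699/15 ≈ -379.93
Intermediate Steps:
J(z) = 121/15 (J(z) = 8 - 2/(-18 - 12) = 8 - 2/(-30) = 8 - 2*(-1/30) = 8 + 1/15 = 121/15)
U + J(0) = -388 + 121/15 = -5699/15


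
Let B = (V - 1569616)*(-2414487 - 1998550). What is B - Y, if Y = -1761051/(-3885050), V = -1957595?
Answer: 60473571930130924299/3885050 ≈ 1.5566e+13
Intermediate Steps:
B = 15565712649807 (B = (-1957595 - 1569616)*(-2414487 - 1998550) = -3527211*(-4413037) = 15565712649807)
Y = 1761051/3885050 (Y = -1761051*(-1/3885050) = 1761051/3885050 ≈ 0.45329)
B - Y = 15565712649807 - 1*1761051/3885050 = 15565712649807 - 1761051/3885050 = 60473571930130924299/3885050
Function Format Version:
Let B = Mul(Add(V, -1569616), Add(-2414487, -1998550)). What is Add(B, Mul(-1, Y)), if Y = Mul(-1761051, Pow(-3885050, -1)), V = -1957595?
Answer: Rational(60473571930130924299, 3885050) ≈ 1.5566e+13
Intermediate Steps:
B = 15565712649807 (B = Mul(Add(-1957595, -1569616), Add(-2414487, -1998550)) = Mul(-3527211, -4413037) = 15565712649807)
Y = Rational(1761051, 3885050) (Y = Mul(-1761051, Rational(-1, 3885050)) = Rational(1761051, 3885050) ≈ 0.45329)
Add(B, Mul(-1, Y)) = Add(15565712649807, Mul(-1, Rational(1761051, 3885050))) = Add(15565712649807, Rational(-1761051, 3885050)) = Rational(60473571930130924299, 3885050)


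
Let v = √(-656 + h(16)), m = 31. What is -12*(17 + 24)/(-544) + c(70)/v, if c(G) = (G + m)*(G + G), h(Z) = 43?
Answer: 123/136 - 14140*I*√613/613 ≈ 0.90441 - 571.11*I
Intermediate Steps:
c(G) = 2*G*(31 + G) (c(G) = (G + 31)*(G + G) = (31 + G)*(2*G) = 2*G*(31 + G))
v = I*√613 (v = √(-656 + 43) = √(-613) = I*√613 ≈ 24.759*I)
-12*(17 + 24)/(-544) + c(70)/v = -12*(17 + 24)/(-544) + (2*70*(31 + 70))/((I*√613)) = -12*41*(-1/544) + (2*70*101)*(-I*√613/613) = -492*(-1/544) + 14140*(-I*√613/613) = 123/136 - 14140*I*√613/613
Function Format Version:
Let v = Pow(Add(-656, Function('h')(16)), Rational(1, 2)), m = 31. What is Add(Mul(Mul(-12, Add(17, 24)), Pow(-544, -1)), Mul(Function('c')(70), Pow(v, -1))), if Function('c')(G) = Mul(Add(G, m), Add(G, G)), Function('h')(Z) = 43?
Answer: Add(Rational(123, 136), Mul(Rational(-14140, 613), I, Pow(613, Rational(1, 2)))) ≈ Add(0.90441, Mul(-571.11, I))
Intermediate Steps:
Function('c')(G) = Mul(2, G, Add(31, G)) (Function('c')(G) = Mul(Add(G, 31), Add(G, G)) = Mul(Add(31, G), Mul(2, G)) = Mul(2, G, Add(31, G)))
v = Mul(I, Pow(613, Rational(1, 2))) (v = Pow(Add(-656, 43), Rational(1, 2)) = Pow(-613, Rational(1, 2)) = Mul(I, Pow(613, Rational(1, 2))) ≈ Mul(24.759, I))
Add(Mul(Mul(-12, Add(17, 24)), Pow(-544, -1)), Mul(Function('c')(70), Pow(v, -1))) = Add(Mul(Mul(-12, Add(17, 24)), Pow(-544, -1)), Mul(Mul(2, 70, Add(31, 70)), Pow(Mul(I, Pow(613, Rational(1, 2))), -1))) = Add(Mul(Mul(-12, 41), Rational(-1, 544)), Mul(Mul(2, 70, 101), Mul(Rational(-1, 613), I, Pow(613, Rational(1, 2))))) = Add(Mul(-492, Rational(-1, 544)), Mul(14140, Mul(Rational(-1, 613), I, Pow(613, Rational(1, 2))))) = Add(Rational(123, 136), Mul(Rational(-14140, 613), I, Pow(613, Rational(1, 2))))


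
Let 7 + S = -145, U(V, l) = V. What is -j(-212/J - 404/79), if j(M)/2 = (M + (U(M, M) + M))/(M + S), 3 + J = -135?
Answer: -58506/424027 ≈ -0.13798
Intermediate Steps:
J = -138 (J = -3 - 135 = -138)
S = -152 (S = -7 - 145 = -152)
j(M) = 6*M/(-152 + M) (j(M) = 2*((M + (M + M))/(M - 152)) = 2*((M + 2*M)/(-152 + M)) = 2*((3*M)/(-152 + M)) = 2*(3*M/(-152 + M)) = 6*M/(-152 + M))
-j(-212/J - 404/79) = -6*(-212/(-138) - 404/79)/(-152 + (-212/(-138) - 404/79)) = -6*(-212*(-1/138) - 404*1/79)/(-152 + (-212*(-1/138) - 404*1/79)) = -6*(106/69 - 404/79)/(-152 + (106/69 - 404/79)) = -6*(-19502)/(5451*(-152 - 19502/5451)) = -6*(-19502)/(5451*(-848054/5451)) = -6*(-19502)*(-5451)/(5451*848054) = -1*58506/424027 = -58506/424027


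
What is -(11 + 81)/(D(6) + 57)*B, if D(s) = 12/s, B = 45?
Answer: -4140/59 ≈ -70.169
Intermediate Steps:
-(11 + 81)/(D(6) + 57)*B = -(11 + 81)/(12/6 + 57)*45 = -92/(12*(1/6) + 57)*45 = -92/(2 + 57)*45 = -92/59*45 = -92*(1/59)*45 = -92*45/59 = -1*4140/59 = -4140/59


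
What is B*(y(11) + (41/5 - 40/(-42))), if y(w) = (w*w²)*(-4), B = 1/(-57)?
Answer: 558059/5985 ≈ 93.243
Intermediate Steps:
B = -1/57 ≈ -0.017544
y(w) = -4*w³ (y(w) = w³*(-4) = -4*w³)
B*(y(11) + (41/5 - 40/(-42))) = -(-4*11³ + (41/5 - 40/(-42)))/57 = -(-4*1331 + (41*(⅕) - 40*(-1/42)))/57 = -(-5324 + (41/5 + 20/21))/57 = -(-5324 + 961/105)/57 = -1/57*(-558059/105) = 558059/5985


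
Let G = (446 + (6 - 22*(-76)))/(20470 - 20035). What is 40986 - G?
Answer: 5942262/145 ≈ 40981.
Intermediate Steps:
G = 708/145 (G = (446 + (6 + 1672))/435 = (446 + 1678)*(1/435) = 2124*(1/435) = 708/145 ≈ 4.8828)
40986 - G = 40986 - 1*708/145 = 40986 - 708/145 = 5942262/145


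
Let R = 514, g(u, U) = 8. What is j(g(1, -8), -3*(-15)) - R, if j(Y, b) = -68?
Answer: -582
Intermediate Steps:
j(g(1, -8), -3*(-15)) - R = -68 - 1*514 = -68 - 514 = -582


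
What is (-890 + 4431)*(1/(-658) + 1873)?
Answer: 4364045253/658 ≈ 6.6323e+6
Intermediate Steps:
(-890 + 4431)*(1/(-658) + 1873) = 3541*(-1/658 + 1873) = 3541*(1232433/658) = 4364045253/658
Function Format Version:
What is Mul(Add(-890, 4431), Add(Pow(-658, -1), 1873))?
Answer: Rational(4364045253, 658) ≈ 6.6323e+6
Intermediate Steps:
Mul(Add(-890, 4431), Add(Pow(-658, -1), 1873)) = Mul(3541, Add(Rational(-1, 658), 1873)) = Mul(3541, Rational(1232433, 658)) = Rational(4364045253, 658)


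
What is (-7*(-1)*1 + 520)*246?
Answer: 129642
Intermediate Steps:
(-7*(-1)*1 + 520)*246 = (7*1 + 520)*246 = (7 + 520)*246 = 527*246 = 129642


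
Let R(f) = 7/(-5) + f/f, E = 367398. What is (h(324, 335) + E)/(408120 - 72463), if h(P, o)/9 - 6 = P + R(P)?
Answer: 264546/239755 ≈ 1.1034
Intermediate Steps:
R(f) = -⅖ (R(f) = 7*(-⅕) + 1 = -7/5 + 1 = -⅖)
h(P, o) = 252/5 + 9*P (h(P, o) = 54 + 9*(P - ⅖) = 54 + 9*(-⅖ + P) = 54 + (-18/5 + 9*P) = 252/5 + 9*P)
(h(324, 335) + E)/(408120 - 72463) = ((252/5 + 9*324) + 367398)/(408120 - 72463) = ((252/5 + 2916) + 367398)/335657 = (14832/5 + 367398)*(1/335657) = (1851822/5)*(1/335657) = 264546/239755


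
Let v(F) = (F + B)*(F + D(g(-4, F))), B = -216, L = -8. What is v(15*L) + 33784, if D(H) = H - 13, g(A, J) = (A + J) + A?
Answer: 121480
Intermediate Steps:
g(A, J) = J + 2*A
D(H) = -13 + H
v(F) = (-216 + F)*(-21 + 2*F) (v(F) = (F - 216)*(F + (-13 + (F + 2*(-4)))) = (-216 + F)*(F + (-13 + (F - 8))) = (-216 + F)*(F + (-13 + (-8 + F))) = (-216 + F)*(F + (-21 + F)) = (-216 + F)*(-21 + 2*F))
v(15*L) + 33784 = (4536 - 6795*(-8) + 2*(15*(-8))²) + 33784 = (4536 - 453*(-120) + 2*(-120)²) + 33784 = (4536 + 54360 + 2*14400) + 33784 = (4536 + 54360 + 28800) + 33784 = 87696 + 33784 = 121480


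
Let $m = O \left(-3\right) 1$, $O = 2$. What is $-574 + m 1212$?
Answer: $-7846$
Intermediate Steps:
$m = -6$ ($m = 2 \left(-3\right) 1 = \left(-6\right) 1 = -6$)
$-574 + m 1212 = -574 - 7272 = -7846$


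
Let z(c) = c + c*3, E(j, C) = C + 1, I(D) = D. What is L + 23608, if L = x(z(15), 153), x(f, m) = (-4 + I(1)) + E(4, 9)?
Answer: 23615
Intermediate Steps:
E(j, C) = 1 + C
z(c) = 4*c (z(c) = c + 3*c = 4*c)
x(f, m) = 7 (x(f, m) = (-4 + 1) + (1 + 9) = -3 + 10 = 7)
L = 7
L + 23608 = 7 + 23608 = 23615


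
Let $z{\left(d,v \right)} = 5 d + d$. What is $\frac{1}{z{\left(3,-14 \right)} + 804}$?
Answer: $\frac{1}{822} \approx 0.0012165$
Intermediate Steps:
$z{\left(d,v \right)} = 6 d$
$\frac{1}{z{\left(3,-14 \right)} + 804} = \frac{1}{6 \cdot 3 + 804} = \frac{1}{18 + 804} = \frac{1}{822}$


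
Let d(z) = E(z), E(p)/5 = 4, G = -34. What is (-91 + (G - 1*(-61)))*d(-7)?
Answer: -1280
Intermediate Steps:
E(p) = 20 (E(p) = 5*4 = 20)
d(z) = 20
(-91 + (G - 1*(-61)))*d(-7) = (-91 + (-34 - 1*(-61)))*20 = (-91 + (-34 + 61))*20 = (-91 + 27)*20 = -64*20 = -1280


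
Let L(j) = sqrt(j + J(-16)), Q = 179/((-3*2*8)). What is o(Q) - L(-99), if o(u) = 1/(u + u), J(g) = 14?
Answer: -24/179 - I*sqrt(85) ≈ -0.13408 - 9.2195*I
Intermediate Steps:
Q = -179/48 (Q = 179/((-6*8)) = 179/(-48) = 179*(-1/48) = -179/48 ≈ -3.7292)
o(u) = 1/(2*u)
L(j) = sqrt(14 + j) (L(j) = sqrt(j + 14) = sqrt(14 + j))
o(Q) - L(-99) = 1/(2*(-179/48)) - sqrt(14 - 99) = (1/2)*(-48/179) - sqrt(-85) = -24/179 - I*sqrt(85)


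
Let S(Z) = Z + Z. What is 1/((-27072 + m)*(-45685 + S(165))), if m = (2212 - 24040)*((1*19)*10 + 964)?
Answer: 1/1143698167320 ≈ 8.7436e-13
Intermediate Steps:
m = -25189512 (m = -21828*(19*10 + 964) = -21828*(190 + 964) = -21828*1154 = -25189512)
S(Z) = 2*Z
1/((-27072 + m)*(-45685 + S(165))) = 1/((-27072 - 25189512)*(-45685 + 2*165)) = 1/(-25216584*(-45685 + 330)) = 1/(-25216584*(-45355)) = 1/1143698167320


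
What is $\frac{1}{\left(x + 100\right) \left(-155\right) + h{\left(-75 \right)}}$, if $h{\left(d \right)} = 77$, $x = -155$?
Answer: $\frac{1}{8602} \approx 0.00011625$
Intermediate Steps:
$\frac{1}{\left(x + 100\right) \left(-155\right) + h{\left(-75 \right)}} = \frac{1}{\left(-155 + 100\right) \left(-155\right) + 77} = \frac{1}{\left(-55\right) \left(-155\right) + 77} = \frac{1}{8525 + 77} = \frac{1}{8602}$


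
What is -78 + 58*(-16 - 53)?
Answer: -4080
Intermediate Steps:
-78 + 58*(-16 - 53) = -78 + 58*(-69) = -78 - 4002 = -4080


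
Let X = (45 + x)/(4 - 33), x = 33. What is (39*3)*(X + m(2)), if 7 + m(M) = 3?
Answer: -22698/29 ≈ -782.69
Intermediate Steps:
m(M) = -4 (m(M) = -7 + 3 = -4)
X = -78/29 (X = (45 + 33)/(4 - 33) = 78/(-29) = 78*(-1/29) = -78/29 ≈ -2.6897)
(39*3)*(X + m(2)) = (39*3)*(-78/29 - 4) = 117*(-194/29) = -22698/29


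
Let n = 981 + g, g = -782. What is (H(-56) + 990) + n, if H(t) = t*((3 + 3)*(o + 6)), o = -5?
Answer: 853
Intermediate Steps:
n = 199 (n = 981 - 782 = 199)
H(t) = 6*t (H(t) = t*((3 + 3)*(-5 + 6)) = t*(6*1) = t*6 = 6*t)
(H(-56) + 990) + n = (6*(-56) + 990) + 199 = (-336 + 990) + 199 = 654 + 199 = 853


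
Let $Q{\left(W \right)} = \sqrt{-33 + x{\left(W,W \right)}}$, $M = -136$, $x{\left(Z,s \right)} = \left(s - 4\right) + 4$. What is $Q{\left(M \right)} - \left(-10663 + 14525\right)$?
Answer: $-3862 + 13 i \approx -3862.0 + 13.0 i$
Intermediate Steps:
$x{\left(Z,s \right)} = s$ ($x{\left(Z,s \right)} = \left(-4 + s\right) + 4 = s$)
$Q{\left(W \right)} = \sqrt{-33 + W}$
$Q{\left(M \right)} - \left(-10663 + 14525\right) = \sqrt{-33 - 136} - \left(-10663 + 14525\right) = \sqrt{-169} - 3862 = 13 i - 3862 = -3862 + 13 i$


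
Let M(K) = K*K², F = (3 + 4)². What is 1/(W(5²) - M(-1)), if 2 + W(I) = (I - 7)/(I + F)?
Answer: -37/28 ≈ -1.3214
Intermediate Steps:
F = 49 (F = 7² = 49)
W(I) = -2 + (-7 + I)/(49 + I) (W(I) = -2 + (I - 7)/(I + 49) = -2 + (-7 + I)/(49 + I))
M(K) = K³
1/(W(5²) - M(-1)) = 1/((-105 - 1*5²)/(49 + 5²) - 1*(-1)³) = 1/((-105 - 1*25)/(49 + 25) - 1*(-1)) = 1/((-105 - 25)/74 + 1) = 1/((1/74)*(-130) + 1) = 1/(-65/37 + 1) = 1/(-28/37) = -37/28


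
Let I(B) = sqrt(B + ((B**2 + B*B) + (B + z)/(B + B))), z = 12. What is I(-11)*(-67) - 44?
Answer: -44 - 67*sqrt(111782)/22 ≈ -1062.2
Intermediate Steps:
I(B) = sqrt(B + 2*B**2 + (12 + B)/(2*B)) (I(B) = sqrt(B + ((B**2 + B*B) + (B + 12)/(B + B))) = sqrt(B + ((B**2 + B**2) + (12 + B)/((2*B)))) = sqrt(B + (2*B**2 + (12 + B)*(1/(2*B)))) = sqrt(B + (2*B**2 + (12 + B)/(2*B))) = sqrt(B + 2*B**2 + (12 + B)/(2*B)))
I(-11)*(-67) - 44 = (sqrt(2 + 4*(-11) + 8*(-11)**2 + 24/(-11))/2)*(-67) - 44 = (sqrt(2 - 44 + 8*121 + 24*(-1/11))/2)*(-67) - 44 = (sqrt(2 - 44 + 968 - 24/11)/2)*(-67) - 44 = (sqrt(10162/11)/2)*(-67) - 44 = ((sqrt(111782)/11)/2)*(-67) - 44 = (sqrt(111782)/22)*(-67) - 44 = -67*sqrt(111782)/22 - 44 = -44 - 67*sqrt(111782)/22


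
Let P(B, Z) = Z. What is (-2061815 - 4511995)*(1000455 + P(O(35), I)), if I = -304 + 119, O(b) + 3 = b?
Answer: -6575584928700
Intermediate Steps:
O(b) = -3 + b
I = -185
(-2061815 - 4511995)*(1000455 + P(O(35), I)) = (-2061815 - 4511995)*(1000455 - 185) = -6573810*1000270 = -6575584928700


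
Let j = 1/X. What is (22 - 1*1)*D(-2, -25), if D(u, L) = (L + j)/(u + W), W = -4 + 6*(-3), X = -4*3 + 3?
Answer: 791/36 ≈ 21.972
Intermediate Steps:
X = -9 (X = -12 + 3 = -9)
W = -22 (W = -4 - 18 = -22)
j = -⅑ (j = 1/(-9) = -⅑ ≈ -0.11111)
D(u, L) = (-⅑ + L)/(-22 + u) (D(u, L) = (L - ⅑)/(u - 22) = (-⅑ + L)/(-22 + u))
(22 - 1*1)*D(-2, -25) = (22 - 1*1)*((-⅑ - 25)/(-22 - 2)) = (22 - 1)*(-226/9/(-24)) = 21*(-1/24*(-226/9)) = 21*(113/108) = 791/36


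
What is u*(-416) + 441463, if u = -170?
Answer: 512183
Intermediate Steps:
u*(-416) + 441463 = -170*(-416) + 441463 = 70720 + 441463 = 512183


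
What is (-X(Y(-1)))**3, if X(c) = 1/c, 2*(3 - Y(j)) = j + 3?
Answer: -1/8 ≈ -0.12500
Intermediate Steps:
Y(j) = 3/2 - j/2 (Y(j) = 3 - (j + 3)/2 = 3 - (3 + j)/2 = 3 + (-3/2 - j/2) = 3/2 - j/2)
(-X(Y(-1)))**3 = (-1/(3/2 - 1/2*(-1)))**3 = (-1/(3/2 + 1/2))**3 = (-1/2)**3 = -1/8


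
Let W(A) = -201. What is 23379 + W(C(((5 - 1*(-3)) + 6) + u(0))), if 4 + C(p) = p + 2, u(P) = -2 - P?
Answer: 23178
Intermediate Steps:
C(p) = -2 + p (C(p) = -4 + (p + 2) = -4 + (2 + p) = -2 + p)
23379 + W(C(((5 - 1*(-3)) + 6) + u(0))) = 23379 - 201 = 23178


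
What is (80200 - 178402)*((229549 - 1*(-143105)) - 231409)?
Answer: -13870541490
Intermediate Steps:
(80200 - 178402)*((229549 - 1*(-143105)) - 231409) = -98202*((229549 + 143105) - 231409) = -98202*(372654 - 231409) = -98202*141245 = -13870541490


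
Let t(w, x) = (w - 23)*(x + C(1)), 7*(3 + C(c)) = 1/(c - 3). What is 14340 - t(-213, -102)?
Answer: -73198/7 ≈ -10457.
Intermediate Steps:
C(c) = -3 + 1/(7*(-3 + c)) (C(c) = -3 + 1/(7*(c - 3)) = -3 + 1/(7*(-3 + c)))
t(w, x) = (-23 + w)*(-43/14 + x) (t(w, x) = (w - 23)*(x + (64 - 21*1)/(7*(-3 + 1))) = (-23 + w)*(x + (⅐)*(64 - 21)/(-2)) = (-23 + w)*(x + (⅐)*(-½)*43) = (-23 + w)*(x - 43/14) = (-23 + w)*(-43/14 + x))
14340 - t(-213, -102) = 14340 - (989/14 - 23*(-102) - 43/14*(-213) - 213*(-102)) = 14340 - (989/14 + 2346 + 9159/14 + 21726) = 14340 - 1*173578/7 = 14340 - 173578/7 = -73198/7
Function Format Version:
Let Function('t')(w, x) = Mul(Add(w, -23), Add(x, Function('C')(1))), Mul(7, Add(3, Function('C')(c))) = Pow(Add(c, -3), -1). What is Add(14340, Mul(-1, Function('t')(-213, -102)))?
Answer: Rational(-73198, 7) ≈ -10457.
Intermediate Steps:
Function('C')(c) = Add(-3, Mul(Rational(1, 7), Pow(Add(-3, c), -1))) (Function('C')(c) = Add(-3, Mul(Rational(1, 7), Pow(Add(c, -3), -1))) = Add(-3, Mul(Rational(1, 7), Pow(Add(-3, c), -1))))
Function('t')(w, x) = Mul(Add(-23, w), Add(Rational(-43, 14), x)) (Function('t')(w, x) = Mul(Add(w, -23), Add(x, Mul(Rational(1, 7), Pow(Add(-3, 1), -1), Add(64, Mul(-21, 1))))) = Mul(Add(-23, w), Add(x, Mul(Rational(1, 7), Pow(-2, -1), Add(64, -21)))) = Mul(Add(-23, w), Add(x, Mul(Rational(1, 7), Rational(-1, 2), 43))) = Mul(Add(-23, w), Add(x, Rational(-43, 14))) = Mul(Add(-23, w), Add(Rational(-43, 14), x)))
Add(14340, Mul(-1, Function('t')(-213, -102))) = Add(14340, Mul(-1, Add(Rational(989, 14), Mul(-23, -102), Mul(Rational(-43, 14), -213), Mul(-213, -102)))) = Add(14340, Mul(-1, Add(Rational(989, 14), 2346, Rational(9159, 14), 21726))) = Add(14340, Mul(-1, Rational(173578, 7))) = Add(14340, Rational(-173578, 7)) = Rational(-73198, 7)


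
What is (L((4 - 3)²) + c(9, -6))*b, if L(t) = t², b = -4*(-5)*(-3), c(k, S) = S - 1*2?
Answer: 420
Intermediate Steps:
c(k, S) = -2 + S (c(k, S) = S - 2 = -2 + S)
b = -60 (b = 20*(-3) = -60)
(L((4 - 3)²) + c(9, -6))*b = (((4 - 3)²)² + (-2 - 6))*(-60) = ((1²)² - 8)*(-60) = (1² - 8)*(-60) = (1 - 8)*(-60) = -7*(-60) = 420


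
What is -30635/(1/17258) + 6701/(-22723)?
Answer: -12013623520791/22723 ≈ -5.2870e+8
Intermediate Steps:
-30635/(1/17258) + 6701/(-22723) = -30635/1/17258 + 6701*(-1/22723) = -30635*17258 - 6701/22723 = -528698830 - 6701/22723 = -12013623520791/22723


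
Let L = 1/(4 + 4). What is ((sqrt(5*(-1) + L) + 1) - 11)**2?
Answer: (40 - I*sqrt(78))**2/16 ≈ 95.125 - 44.159*I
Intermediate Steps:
L = 1/8 ≈ 0.12500
((sqrt(5*(-1) + L) + 1) - 11)**2 = ((sqrt(5*(-1) + 1/8) + 1) - 11)**2 = ((sqrt(-5 + 1/8) + 1) - 11)**2 = ((sqrt(-39/8) + 1) - 11)**2 = ((I*sqrt(78)/4 + 1) - 11)**2 = ((1 + I*sqrt(78)/4) - 11)**2 = (-10 + I*sqrt(78)/4)**2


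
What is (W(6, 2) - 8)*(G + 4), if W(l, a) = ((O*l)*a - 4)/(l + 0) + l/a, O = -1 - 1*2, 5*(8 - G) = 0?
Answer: -140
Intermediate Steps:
G = 8 (G = 8 - 1/5*0 = 8 + 0 = 8)
O = -3 (O = -1 - 2 = -3)
W(l, a) = l/a + (-4 - 3*a*l)/l (W(l, a) = ((-3*l)*a - 4)/(l + 0) + l/a = (-3*a*l - 4)/l + l/a = (-4 - 3*a*l)/l + l/a = l/a + (-4 - 3*a*l)/l)
(W(6, 2) - 8)*(G + 4) = ((-4/6 - 3*2 + 6/2) - 8)*(8 + 4) = ((-4*1/6 - 6 + 6*(1/2)) - 8)*12 = ((-2/3 - 6 + 3) - 8)*12 = (-11/3 - 8)*12 = -35/3*12 = -140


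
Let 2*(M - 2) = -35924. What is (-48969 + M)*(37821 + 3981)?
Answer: -2797766058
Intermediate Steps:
M = -17960 (M = 2 + (½)*(-35924) = 2 - 17962 = -17960)
(-48969 + M)*(37821 + 3981) = (-48969 - 17960)*(37821 + 3981) = -66929*41802 = -2797766058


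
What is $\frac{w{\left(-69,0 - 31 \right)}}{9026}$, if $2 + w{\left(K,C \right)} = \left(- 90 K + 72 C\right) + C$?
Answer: $\frac{3945}{9026} \approx 0.43707$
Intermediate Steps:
$w{\left(K,C \right)} = -2 - 90 K + 73 C$ ($w{\left(K,C \right)} = -2 + \left(\left(- 90 K + 72 C\right) + C\right) = -2 + \left(- 90 K + 73 C\right) = -2 - 90 K + 73 C$)
$\frac{w{\left(-69,0 - 31 \right)}}{9026} = \frac{-2 - -6210 + 73 \left(0 - 31\right)}{9026} = \left(-2 + 6210 + 73 \left(0 - 31\right)\right) \frac{1}{9026} = \left(-2 + 6210 + 73 \left(-31\right)\right) \frac{1}{9026} = \left(-2 + 6210 - 2263\right) \frac{1}{9026} = 3945 \cdot \frac{1}{9026} = \frac{3945}{9026}$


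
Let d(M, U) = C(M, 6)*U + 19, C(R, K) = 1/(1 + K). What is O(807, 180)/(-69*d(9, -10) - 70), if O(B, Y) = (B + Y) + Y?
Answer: -8169/8977 ≈ -0.90999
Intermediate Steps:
O(B, Y) = B + 2*Y
d(M, U) = 19 + U/7 (d(M, U) = U/(1 + 6) + 19 = U/7 + 19 = 19 + U/7)
O(807, 180)/(-69*d(9, -10) - 70) = (807 + 2*180)/(-69*(19 + (⅐)*(-10)) - 70) = (807 + 360)/(-69*(19 - 10/7) - 70) = 1167/(-69*123/7 - 70) = 1167/(-8487/7 - 70) = 1167/(-8977/7) = 1167*(-7/8977) = -8169/8977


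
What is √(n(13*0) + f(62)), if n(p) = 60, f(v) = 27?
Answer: √87 ≈ 9.3274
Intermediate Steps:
√(n(13*0) + f(62)) = √(60 + 27) = √87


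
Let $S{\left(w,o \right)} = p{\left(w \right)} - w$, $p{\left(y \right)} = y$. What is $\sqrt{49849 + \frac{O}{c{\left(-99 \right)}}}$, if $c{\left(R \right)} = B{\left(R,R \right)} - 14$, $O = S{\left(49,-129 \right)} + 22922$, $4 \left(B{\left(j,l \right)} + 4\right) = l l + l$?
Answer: $\frac{\sqrt{128436796765}}{1605} \approx 223.29$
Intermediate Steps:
$S{\left(w,o \right)} = 0$ ($S{\left(w,o \right)} = w - w = 0$)
$B{\left(j,l \right)} = -4 + \frac{l}{4} + \frac{l^{2}}{4}$ ($B{\left(j,l \right)} = -4 + \frac{l l + l}{4} = -4 + \frac{l^{2} + l}{4} = -4 + \frac{l + l^{2}}{4} = -4 + \left(\frac{l}{4} + \frac{l^{2}}{4}\right) = -4 + \frac{l}{4} + \frac{l^{2}}{4}$)
$O = 22922$ ($O = 0 + 22922 = 22922$)
$c{\left(R \right)} = -18 + \frac{R}{4} + \frac{R^{2}}{4}$ ($c{\left(R \right)} = \left(-4 + \frac{R}{4} + \frac{R^{2}}{4}\right) - 14 = -18 + \frac{R}{4} + \frac{R^{2}}{4}$)
$\sqrt{49849 + \frac{O}{c{\left(-99 \right)}}} = \sqrt{49849 + \frac{22922}{-18 + \frac{1}{4} \left(-99\right) + \frac{\left(-99\right)^{2}}{4}}} = \sqrt{49849 + \frac{22922}{-18 - \frac{99}{4} + \frac{1}{4} \cdot 9801}} = \sqrt{49849 + \frac{22922}{-18 - \frac{99}{4} + \frac{9801}{4}}} = \sqrt{49849 + \frac{22922}{\frac{4815}{2}}} = \sqrt{49849 + 22922 \cdot \frac{2}{4815}} = \sqrt{49849 + \frac{45844}{4815}} = \sqrt{\frac{240068779}{4815}} = \frac{\sqrt{128436796765}}{1605}$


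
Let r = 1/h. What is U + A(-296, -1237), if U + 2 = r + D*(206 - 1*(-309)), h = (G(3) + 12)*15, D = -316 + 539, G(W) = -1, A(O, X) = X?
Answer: 18744991/165 ≈ 1.1361e+5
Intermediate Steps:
D = 223
h = 165 (h = (-1 + 12)*15 = 11*15 = 165)
r = 1/165 ≈ 0.0060606
U = 18949096/165 (U = -2 + (1/165 + 223*(206 - 1*(-309))) = -2 + (1/165 + 223*(206 + 309)) = -2 + (1/165 + 223*515) = -2 + (1/165 + 114845) = -2 + 18949426/165 = 18949096/165 ≈ 1.1484e+5)
U + A(-296, -1237) = 18949096/165 - 1237 = 18744991/165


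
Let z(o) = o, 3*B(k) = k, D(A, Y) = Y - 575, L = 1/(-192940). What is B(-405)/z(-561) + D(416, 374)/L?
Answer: 7252035825/187 ≈ 3.8781e+7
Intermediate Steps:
L = -1/192940 ≈ -5.1830e-6
D(A, Y) = -575 + Y
B(k) = k/3
B(-405)/z(-561) + D(416, 374)/L = ((1/3)*(-405))/(-561) + (-575 + 374)/(-1/192940) = -135*(-1/561) - 201*(-192940) = 45/187 + 38780940 = 7252035825/187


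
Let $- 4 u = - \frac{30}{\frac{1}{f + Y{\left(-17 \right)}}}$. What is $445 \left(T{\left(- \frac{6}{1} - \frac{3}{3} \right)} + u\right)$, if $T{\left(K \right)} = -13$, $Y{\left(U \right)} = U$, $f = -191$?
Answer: $-699985$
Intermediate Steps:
$u = -1560$ ($u = - \frac{\left(-30\right) \frac{1}{\frac{1}{-191 - 17}}}{4} = - \frac{\left(-30\right) \frac{1}{\frac{1}{-208}}}{4} = - \frac{\left(-30\right) \frac{1}{- \frac{1}{208}}}{4} = - \frac{\left(-30\right) \left(-208\right)}{4} = \left(- \frac{1}{4}\right) 6240 = -1560$)
$445 \left(T{\left(- \frac{6}{1} - \frac{3}{3} \right)} + u\right) = 445 \left(-13 - 1560\right) = 445 \left(-1573\right) = -699985$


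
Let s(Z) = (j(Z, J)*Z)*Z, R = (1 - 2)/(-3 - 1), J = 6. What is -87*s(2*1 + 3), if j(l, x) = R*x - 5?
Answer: 15225/2 ≈ 7612.5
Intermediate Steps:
R = 1/4 (R = -1/(-4) = -1*(-1/4) = 1/4 ≈ 0.25000)
j(l, x) = -5 + x/4 (j(l, x) = x/4 - 5 = -5 + x/4)
s(Z) = -7*Z**2/2 (s(Z) = ((-5 + (1/4)*6)*Z)*Z = ((-5 + 3/2)*Z)*Z = (-7*Z/2)*Z = -7*Z**2/2)
-87*s(2*1 + 3) = -(-609)*(2*1 + 3)**2/2 = -(-609)*(2 + 3)**2/2 = -(-609)*5**2/2 = -(-609)*25/2 = -87*(-175/2) = 15225/2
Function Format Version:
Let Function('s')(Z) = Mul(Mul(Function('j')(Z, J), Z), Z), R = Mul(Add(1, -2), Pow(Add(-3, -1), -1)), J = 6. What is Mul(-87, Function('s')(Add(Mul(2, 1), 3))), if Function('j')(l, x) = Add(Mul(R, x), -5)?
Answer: Rational(15225, 2) ≈ 7612.5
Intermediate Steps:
R = Rational(1, 4) (R = Mul(-1, Pow(-4, -1)) = Mul(-1, Rational(-1, 4)) = Rational(1, 4) ≈ 0.25000)
Function('j')(l, x) = Add(-5, Mul(Rational(1, 4), x)) (Function('j')(l, x) = Add(Mul(Rational(1, 4), x), -5) = Add(-5, Mul(Rational(1, 4), x)))
Function('s')(Z) = Mul(Rational(-7, 2), Pow(Z, 2)) (Function('s')(Z) = Mul(Mul(Add(-5, Mul(Rational(1, 4), 6)), Z), Z) = Mul(Mul(Add(-5, Rational(3, 2)), Z), Z) = Mul(Mul(Rational(-7, 2), Z), Z) = Mul(Rational(-7, 2), Pow(Z, 2)))
Mul(-87, Function('s')(Add(Mul(2, 1), 3))) = Mul(-87, Mul(Rational(-7, 2), Pow(Add(Mul(2, 1), 3), 2))) = Mul(-87, Mul(Rational(-7, 2), Pow(Add(2, 3), 2))) = Mul(-87, Mul(Rational(-7, 2), Pow(5, 2))) = Mul(-87, Mul(Rational(-7, 2), 25)) = Mul(-87, Rational(-175, 2)) = Rational(15225, 2)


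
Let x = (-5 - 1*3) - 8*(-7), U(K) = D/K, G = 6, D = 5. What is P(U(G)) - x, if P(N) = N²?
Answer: -1703/36 ≈ -47.306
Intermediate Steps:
U(K) = 5/K
x = 48 (x = (-5 - 3) + 56 = -8 + 56 = 48)
P(U(G)) - x = (5/6)² - 1*48 = (5*(⅙))² - 48 = (⅚)² - 48 = 25/36 - 48 = -1703/36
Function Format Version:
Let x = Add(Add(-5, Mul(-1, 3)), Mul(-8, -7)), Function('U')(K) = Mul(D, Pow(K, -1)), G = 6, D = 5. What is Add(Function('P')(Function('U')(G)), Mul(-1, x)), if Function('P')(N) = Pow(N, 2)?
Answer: Rational(-1703, 36) ≈ -47.306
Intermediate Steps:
Function('U')(K) = Mul(5, Pow(K, -1))
x = 48 (x = Add(Add(-5, -3), 56) = Add(-8, 56) = 48)
Add(Function('P')(Function('U')(G)), Mul(-1, x)) = Add(Pow(Mul(5, Pow(6, -1)), 2), Mul(-1, 48)) = Add(Pow(Mul(5, Rational(1, 6)), 2), -48) = Add(Pow(Rational(5, 6), 2), -48) = Add(Rational(25, 36), -48) = Rational(-1703, 36)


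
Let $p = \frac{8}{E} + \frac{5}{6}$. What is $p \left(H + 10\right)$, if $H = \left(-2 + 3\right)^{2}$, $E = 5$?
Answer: $\frac{803}{30} \approx 26.767$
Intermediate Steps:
$H = 1$ ($H = 1^{2} = 1$)
$p = \frac{73}{30}$ ($p = \frac{8}{5} + \frac{5}{6} = \frac{73}{30} \approx 2.4333$)
$p \left(H + 10\right) = \frac{73 \left(1 + 10\right)}{30} = \frac{73}{30} \cdot 11 = \frac{803}{30}$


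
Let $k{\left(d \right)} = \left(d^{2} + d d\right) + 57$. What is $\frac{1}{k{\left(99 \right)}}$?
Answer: $\frac{1}{19659} \approx 5.0867 \cdot 10^{-5}$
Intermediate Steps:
$k{\left(d \right)} = 57 + 2 d^{2}$ ($k{\left(d \right)} = \left(d^{2} + d^{2}\right) + 57 = 2 d^{2} + 57 = 57 + 2 d^{2}$)
$\frac{1}{k{\left(99 \right)}} = \frac{1}{57 + 2 \cdot 99^{2}} = \frac{1}{57 + 2 \cdot 9801} = \frac{1}{57 + 19602} = \frac{1}{19659}$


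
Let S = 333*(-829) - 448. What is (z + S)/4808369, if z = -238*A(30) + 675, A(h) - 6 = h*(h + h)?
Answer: -705658/4808369 ≈ -0.14676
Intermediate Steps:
S = -276505 (S = -276057 - 448 = -276505)
A(h) = 6 + 2*h² (A(h) = 6 + h*(h + h) = 6 + h*(2*h) = 6 + 2*h²)
z = -429153 (z = -238*(6 + 2*30²) + 675 = -238*(6 + 2*900) + 675 = -238*(6 + 1800) + 675 = -238*1806 + 675 = -429828 + 675 = -429153)
(z + S)/4808369 = (-429153 - 276505)/4808369 = -705658*1/4808369 = -705658/4808369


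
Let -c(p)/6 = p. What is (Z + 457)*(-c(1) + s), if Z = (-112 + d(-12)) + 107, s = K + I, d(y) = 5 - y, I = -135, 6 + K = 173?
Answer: 17822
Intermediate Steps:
K = 167 (K = -6 + 173 = 167)
c(p) = -6*p
s = 32 (s = 167 - 135 = 32)
Z = 12 (Z = (-112 + (5 - 1*(-12))) + 107 = (-112 + (5 + 12)) + 107 = (-112 + 17) + 107 = -95 + 107 = 12)
(Z + 457)*(-c(1) + s) = (12 + 457)*(-(-6) + 32) = 469*(-1*(-6) + 32) = 469*(6 + 32) = 469*38 = 17822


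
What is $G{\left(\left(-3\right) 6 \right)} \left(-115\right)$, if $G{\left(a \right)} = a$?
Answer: $2070$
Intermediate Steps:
$G{\left(\left(-3\right) 6 \right)} \left(-115\right) = \left(-3\right) 6 \left(-115\right) = \left(-18\right) \left(-115\right) = 2070$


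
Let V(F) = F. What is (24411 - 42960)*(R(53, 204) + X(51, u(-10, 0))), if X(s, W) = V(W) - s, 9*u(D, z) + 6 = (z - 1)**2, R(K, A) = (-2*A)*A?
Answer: 1544826672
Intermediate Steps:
R(K, A) = -2*A**2
u(D, z) = -2/3 + (-1 + z)**2/9 (u(D, z) = -2/3 + (z - 1)**2/9 = -2/3 + (-1 + z)**2/9)
X(s, W) = W - s
(24411 - 42960)*(R(53, 204) + X(51, u(-10, 0))) = (24411 - 42960)*(-2*204**2 + ((-2/3 + (-1 + 0)**2/9) - 1*51)) = -18549*(-2*41616 + ((-2/3 + (1/9)*(-1)**2) - 51)) = -18549*(-83232 + ((-2/3 + (1/9)*1) - 51)) = -18549*(-83232 + ((-2/3 + 1/9) - 51)) = -18549*(-83232 + (-5/9 - 51)) = -18549*(-83232 - 464/9) = -18549*(-749552/9) = 1544826672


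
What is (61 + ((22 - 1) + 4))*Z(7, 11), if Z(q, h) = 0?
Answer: 0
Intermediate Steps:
(61 + ((22 - 1) + 4))*Z(7, 11) = (61 + ((22 - 1) + 4))*0 = (61 + (21 + 4))*0 = (61 + 25)*0 = 86*0 = 0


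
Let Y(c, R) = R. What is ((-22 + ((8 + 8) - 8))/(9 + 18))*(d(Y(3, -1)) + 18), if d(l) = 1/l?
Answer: -238/27 ≈ -8.8148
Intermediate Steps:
((-22 + ((8 + 8) - 8))/(9 + 18))*(d(Y(3, -1)) + 18) = ((-22 + ((8 + 8) - 8))/(9 + 18))*(1/(-1) + 18) = ((-22 + (16 - 8))/27)*(-1 + 18) = ((-22 + 8)*(1/27))*17 = -14*1/27*17 = -14/27*17 = -238/27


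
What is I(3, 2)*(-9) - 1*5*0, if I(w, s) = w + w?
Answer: -54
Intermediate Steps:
I(w, s) = 2*w
I(3, 2)*(-9) - 1*5*0 = (2*3)*(-9) - 1*5*0 = 6*(-9) - 5*0 = -54 + 0 = -54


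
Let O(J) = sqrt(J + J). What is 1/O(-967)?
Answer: -I*sqrt(1934)/1934 ≈ -0.022739*I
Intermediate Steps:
O(J) = sqrt(2)*sqrt(J) (O(J) = sqrt(2*J) = sqrt(2)*sqrt(J))
1/O(-967) = 1/(sqrt(2)*sqrt(-967)) = 1/(sqrt(2)*(I*sqrt(967))) = 1/(I*sqrt(1934)) = -I*sqrt(1934)/1934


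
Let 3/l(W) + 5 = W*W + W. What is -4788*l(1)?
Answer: 4788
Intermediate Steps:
l(W) = 3/(-5 + W + W²) (l(W) = 3/(-5 + (W*W + W)) = 3/(-5 + (W² + W)) = 3/(-5 + (W + W²)) = 3/(-5 + W + W²))
-4788*l(1) = -14364/(-5 + 1 + 1²) = -14364/(-5 + 1 + 1) = -14364/(-3) = -14364*(-1)/3 = -4788*(-1) = 4788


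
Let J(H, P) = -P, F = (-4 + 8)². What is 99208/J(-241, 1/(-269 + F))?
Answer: 25099624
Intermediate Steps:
F = 16 (F = 4² = 16)
99208/J(-241, 1/(-269 + F)) = 99208/((-1/(-269 + 16))) = 99208/((-1/(-253))) = 99208/((-1*(-1/253))) = 99208/(1/253) = 99208*253 = 25099624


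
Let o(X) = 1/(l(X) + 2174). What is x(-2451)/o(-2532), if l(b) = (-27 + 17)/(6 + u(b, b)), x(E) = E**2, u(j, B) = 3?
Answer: 13053414884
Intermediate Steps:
l(b) = -10/9 (l(b) = (-27 + 17)/(6 + 3) = -10/9)
o(X) = 9/19556 (o(X) = 1/(-10/9 + 2174) = 1/(19556/9) = 9/19556)
x(-2451)/o(-2532) = (-2451)**2/(9/19556) = 6007401*(19556/9) = 13053414884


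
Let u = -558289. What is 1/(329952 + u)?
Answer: -1/228337 ≈ -4.3795e-6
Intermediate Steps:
1/(329952 + u) = 1/(329952 - 558289) = 1/(-228337) = -1/228337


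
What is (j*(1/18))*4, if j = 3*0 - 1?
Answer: -2/9 ≈ -0.22222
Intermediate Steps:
j = -1 (j = 0 - 1 = -1)
(j*(1/18))*4 = -1/18*4 = -2/9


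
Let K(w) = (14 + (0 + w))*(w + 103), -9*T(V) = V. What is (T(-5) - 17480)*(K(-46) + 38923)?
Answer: -5836229185/9 ≈ -6.4847e+8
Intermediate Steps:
T(V) = -V/9
K(w) = (14 + w)*(103 + w)
(T(-5) - 17480)*(K(-46) + 38923) = (-⅑*(-5) - 17480)*((1442 + (-46)² + 117*(-46)) + 38923) = (5/9 - 17480)*((1442 + 2116 - 5382) + 38923) = -157315*(-1824 + 38923)/9 = -157315/9*37099 = -5836229185/9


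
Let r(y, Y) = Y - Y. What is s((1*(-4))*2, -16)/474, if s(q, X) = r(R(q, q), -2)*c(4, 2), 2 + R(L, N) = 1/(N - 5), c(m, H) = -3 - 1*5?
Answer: 0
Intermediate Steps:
c(m, H) = -8 (c(m, H) = -3 - 5 = -8)
R(L, N) = -2 + 1/(-5 + N) (R(L, N) = -2 + 1/(N - 5) = -2 + 1/(-5 + N))
r(y, Y) = 0
s(q, X) = 0 (s(q, X) = 0*(-8) = 0)
s((1*(-4))*2, -16)/474 = 0/474 = 0*(1/474) = 0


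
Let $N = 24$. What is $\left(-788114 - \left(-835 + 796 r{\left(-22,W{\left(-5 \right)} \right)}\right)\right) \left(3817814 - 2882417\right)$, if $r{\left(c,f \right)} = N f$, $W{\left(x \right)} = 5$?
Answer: $-825767536203$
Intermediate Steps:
$r{\left(c,f \right)} = 24 f$
$\left(-788114 - \left(-835 + 796 r{\left(-22,W{\left(-5 \right)} \right)}\right)\right) \left(3817814 - 2882417\right) = \left(-788114 + \left(835 - 796 \cdot 24 \cdot 5\right)\right) \left(3817814 - 2882417\right) = \left(-788114 + \left(835 - 95520\right)\right) 935397 = \left(-788114 - 94685\right) 935397 = \left(-882799\right) 935397 = -825767536203$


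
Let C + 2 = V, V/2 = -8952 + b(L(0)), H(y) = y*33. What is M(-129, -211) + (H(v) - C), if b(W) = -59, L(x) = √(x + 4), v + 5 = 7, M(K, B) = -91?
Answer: 17999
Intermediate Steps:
v = 2 (v = -5 + 7 = 2)
H(y) = 33*y
L(x) = √(4 + x)
V = -18022 (V = 2*(-8952 - 59) = 2*(-9011) = -18022)
C = -18024 (C = -2 - 18022 = -18024)
M(-129, -211) + (H(v) - C) = -91 + (33*2 - 1*(-18024)) = -91 + (66 + 18024) = -91 + 18090 = 17999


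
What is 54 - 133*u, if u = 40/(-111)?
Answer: 11314/111 ≈ 101.93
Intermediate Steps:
u = -40/111 (u = 40*(-1/111) = -40/111 ≈ -0.36036)
54 - 133*u = 54 - 133*(-40/111) = 54 + 5320/111 = 11314/111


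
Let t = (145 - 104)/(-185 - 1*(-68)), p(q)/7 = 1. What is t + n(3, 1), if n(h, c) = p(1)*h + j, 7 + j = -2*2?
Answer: 1129/117 ≈ 9.6496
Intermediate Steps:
p(q) = 7 (p(q) = 7*1 = 7)
j = -11 (j = -7 - 2*2 = -7 - 4 = -11)
n(h, c) = -11 + 7*h (n(h, c) = 7*h - 11 = -11 + 7*h)
t = -41/117 (t = 41/(-185 + 68) = 41/(-117) = 41*(-1/117) = -41/117 ≈ -0.35043)
t + n(3, 1) = -41/117 + (-11 + 7*3) = -41/117 + (-11 + 21) = -41/117 + 10 = 1129/117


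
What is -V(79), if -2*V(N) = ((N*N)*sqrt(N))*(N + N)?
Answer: 493039*sqrt(79) ≈ 4.3822e+6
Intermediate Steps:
V(N) = -N**(7/2) (V(N) = -(N*N)*sqrt(N)*(N + N)/2 = -N**2*sqrt(N)*2*N/2 = -N**(5/2)*2*N/2 = -N**(7/2))
-V(79) = -(-1)*79**(7/2) = -(-1)*493039*sqrt(79) = -(-493039)*sqrt(79) = 493039*sqrt(79)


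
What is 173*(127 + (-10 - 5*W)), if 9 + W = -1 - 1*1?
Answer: 29756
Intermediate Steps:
W = -11 (W = -9 + (-1 - 1*1) = -9 + (-1 - 1) = -9 - 2 = -11)
173*(127 + (-10 - 5*W)) = 173*(127 + (-10 - 5*(-11))) = 173*(127 + (-10 + 55)) = 173*(127 + 45) = 173*172 = 29756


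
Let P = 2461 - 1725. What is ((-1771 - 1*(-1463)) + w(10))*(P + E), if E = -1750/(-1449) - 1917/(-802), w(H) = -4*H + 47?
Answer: -36957870523/166014 ≈ -2.2262e+5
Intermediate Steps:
w(H) = 47 - 4*H
E = 597319/166014 (E = -1750*(-1/1449) - 1917*(-1/802) = 250/207 + 1917/802 = 597319/166014 ≈ 3.5980)
P = 736
((-1771 - 1*(-1463)) + w(10))*(P + E) = ((-1771 - 1*(-1463)) + (47 - 4*10))*(736 + 597319/166014) = ((-1771 + 1463) + (47 - 40))*(122783623/166014) = (-308 + 7)*(122783623/166014) = -301*122783623/166014 = -36957870523/166014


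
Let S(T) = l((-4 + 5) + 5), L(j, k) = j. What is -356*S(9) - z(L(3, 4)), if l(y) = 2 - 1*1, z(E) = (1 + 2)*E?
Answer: -365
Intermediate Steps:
z(E) = 3*E
l(y) = 1 (l(y) = 2 - 1 = 1)
S(T) = 1
-356*S(9) - z(L(3, 4)) = -356*1 - 3*3 = -356 - 1*9 = -356 - 9 = -365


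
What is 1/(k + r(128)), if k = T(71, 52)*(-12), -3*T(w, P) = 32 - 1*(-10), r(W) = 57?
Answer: 1/225 ≈ 0.0044444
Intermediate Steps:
T(w, P) = -14 (T(w, P) = -(32 - 1*(-10))/3 = -(32 + 10)/3 = -⅓*42 = -14)
k = 168 (k = -14*(-12) = 168)
1/(k + r(128)) = 1/(168 + 57) = 1/225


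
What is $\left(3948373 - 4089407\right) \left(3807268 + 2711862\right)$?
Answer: $-919418980420$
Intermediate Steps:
$\left(3948373 - 4089407\right) \left(3807268 + 2711862\right) = \left(-141034\right) 6519130 = -919418980420$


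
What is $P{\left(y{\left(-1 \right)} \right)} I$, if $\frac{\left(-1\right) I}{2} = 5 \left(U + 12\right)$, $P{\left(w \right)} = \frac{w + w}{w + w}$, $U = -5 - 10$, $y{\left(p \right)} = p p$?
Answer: $30$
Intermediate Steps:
$y{\left(p \right)} = p^{2}$
$U = -15$ ($U = -5 - 10 = -15$)
$P{\left(w \right)} = 1$ ($P{\left(w \right)} = \frac{2 w}{2 w} = 2 w \frac{1}{2 w} = 1$)
$I = 30$ ($I = - 2 \cdot 5 \left(-15 + 12\right) = - 2 \cdot 5 \left(-3\right) = \left(-2\right) \left(-15\right) = 30$)
$P{\left(y{\left(-1 \right)} \right)} I = 1 \cdot 30 = 30$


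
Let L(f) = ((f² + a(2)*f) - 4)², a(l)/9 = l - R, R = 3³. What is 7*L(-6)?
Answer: 13369468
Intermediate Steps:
R = 27
a(l) = -243 + 9*l (a(l) = 9*(l - 1*27) = 9*(l - 27) = 9*(-27 + l) = -243 + 9*l)
L(f) = (-4 + f² - 225*f)² (L(f) = ((f² + (-243 + 9*2)*f) - 4)² = ((f² + (-243 + 18)*f) - 4)² = ((f² - 225*f) - 4)² = (-4 + f² - 225*f)²)
7*L(-6) = 7*(4 - 1*(-6)² + 225*(-6))² = 7*(4 - 1*36 - 1350)² = 7*(4 - 36 - 1350)² = 7*(-1382)² = 7*1909924 = 13369468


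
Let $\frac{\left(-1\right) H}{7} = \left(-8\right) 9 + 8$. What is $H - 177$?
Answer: $271$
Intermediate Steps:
$H = 448$ ($H = - 7 \left(\left(-8\right) 9 + 8\right) = - 7 \left(-72 + 8\right) = \left(-7\right) \left(-64\right) = 448$)
$H - 177 = 448 - 177 = 271$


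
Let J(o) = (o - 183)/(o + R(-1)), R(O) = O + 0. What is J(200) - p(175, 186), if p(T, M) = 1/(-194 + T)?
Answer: 522/3781 ≈ 0.13806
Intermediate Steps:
R(O) = O
J(o) = (-183 + o)/(-1 + o) (J(o) = (o - 183)/(o - 1) = (-183 + o)/(-1 + o))
J(200) - p(175, 186) = (-183 + 200)/(-1 + 200) - 1/(-194 + 175) = 17/199 - 1/(-19) = (1/199)*17 - 1*(-1/19) = 17/199 + 1/19 = 522/3781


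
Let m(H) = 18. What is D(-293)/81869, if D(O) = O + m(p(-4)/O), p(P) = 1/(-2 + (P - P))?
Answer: -275/81869 ≈ -0.0033590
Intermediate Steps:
p(P) = -½ (p(P) = 1/(-2 + 0) = 1/(-2) = -½)
D(O) = 18 + O (D(O) = O + 18 = 18 + O)
D(-293)/81869 = (18 - 293)/81869 = -275*1/81869 = -275/81869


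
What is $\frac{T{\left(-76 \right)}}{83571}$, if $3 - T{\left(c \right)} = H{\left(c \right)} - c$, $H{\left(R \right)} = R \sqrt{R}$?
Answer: $- \frac{73}{83571} + \frac{152 i \sqrt{19}}{83571} \approx -0.00087351 + 0.007928 i$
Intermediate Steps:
$H{\left(R \right)} = R^{\frac{3}{2}}$
$T{\left(c \right)} = 3 + c - c^{\frac{3}{2}}$ ($T{\left(c \right)} = 3 - \left(c^{\frac{3}{2}} - c\right) = 3 + c - c^{\frac{3}{2}}$)
$\frac{T{\left(-76 \right)}}{83571} = \frac{3 - 76 - \left(-76\right)^{\frac{3}{2}}}{83571} = \left(3 - 76 - - 152 i \sqrt{19}\right) \frac{1}{83571} = \left(3 - 76 + 152 i \sqrt{19}\right) \frac{1}{83571} = \left(-73 + 152 i \sqrt{19}\right) \frac{1}{83571} = - \frac{73}{83571} + \frac{152 i \sqrt{19}}{83571}$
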